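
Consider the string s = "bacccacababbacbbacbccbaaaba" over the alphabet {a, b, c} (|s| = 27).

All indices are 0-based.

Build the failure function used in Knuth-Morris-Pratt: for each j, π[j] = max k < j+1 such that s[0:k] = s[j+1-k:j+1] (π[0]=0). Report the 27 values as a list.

π[0] = 0
j=1 s[j]='a': π[1]=0 (border '')
j=2 s[j]='c': π[2]=0 (border '')
j=3 s[j]='c': π[3]=0 (border '')
j=4 s[j]='c': π[4]=0 (border '')
j=5 s[j]='a': π[5]=0 (border '')
j=6 s[j]='c': π[6]=0 (border '')
j=7 s[j]='a': π[7]=0 (border '')
j=8 s[j]='b': π[8]=1 (border 'b')
j=9 s[j]='a': π[9]=2 (border 'ba')
j=10 s[j]='b': k: 2→0; π[10]=1 (border 'b')
j=11 s[j]='b': k: 1→0; π[11]=1 (border 'b')
j=12 s[j]='a': π[12]=2 (border 'ba')
j=13 s[j]='c': π[13]=3 (border 'bac')
j=14 s[j]='b': k: 3→0; π[14]=1 (border 'b')
j=15 s[j]='b': k: 1→0; π[15]=1 (border 'b')
j=16 s[j]='a': π[16]=2 (border 'ba')
j=17 s[j]='c': π[17]=3 (border 'bac')
j=18 s[j]='b': k: 3→0; π[18]=1 (border 'b')
j=19 s[j]='c': k: 1→0; π[19]=0 (border '')
j=20 s[j]='c': π[20]=0 (border '')
j=21 s[j]='b': π[21]=1 (border 'b')
j=22 s[j]='a': π[22]=2 (border 'ba')
j=23 s[j]='a': k: 2→0; π[23]=0 (border '')
j=24 s[j]='a': π[24]=0 (border '')
j=25 s[j]='b': π[25]=1 (border 'b')
j=26 s[j]='a': π[26]=2 (border 'ba')

[0, 0, 0, 0, 0, 0, 0, 0, 1, 2, 1, 1, 2, 3, 1, 1, 2, 3, 1, 0, 0, 1, 2, 0, 0, 1, 2]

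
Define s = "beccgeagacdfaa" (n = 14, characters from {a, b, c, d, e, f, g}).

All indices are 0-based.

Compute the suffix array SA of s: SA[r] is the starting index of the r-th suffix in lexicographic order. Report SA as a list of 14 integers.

[13, 12, 8, 6, 0, 2, 9, 3, 10, 5, 1, 11, 7, 4]

rank→(start, suffix):
  0 → (13, 'a')
  1 → (12, 'aa')
  2 → (8, 'acdfaa')
  3 → (6, 'agacdfaa')
  4 → (0, 'beccgeagacdfaa')
  5 → (2, 'ccgeagacdfaa')
  6 → (9, 'cdfaa')
  7 → (3, 'cgeagacdfaa')
  8 → (10, 'dfaa')
  9 → (5, 'eagacdfaa')
  10 → (1, 'eccgeagacdfaa')
  11 → (11, 'faa')
  12 → (7, 'gacdfaa')
  13 → (4, 'geagacdfaa')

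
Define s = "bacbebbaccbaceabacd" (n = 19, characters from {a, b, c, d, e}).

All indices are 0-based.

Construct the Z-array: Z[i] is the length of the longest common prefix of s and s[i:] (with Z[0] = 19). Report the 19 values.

Z[0]=19
i=1: i≥r, start 0; Z[1]=0
i=2: i≥r, start 0; Z[2]=0
i=3: i≥r, start 0; Z[3]=1 scan→box=[3,4)
i=4: i≥r, start 0; Z[4]=0
i=5: i≥r, start 0; Z[5]=1 scan→box=[5,6)
i=6: i≥r, start 0; Z[6]=3 scan→box=[6,9)
i=7: min(r-i=2, Z[1]=0)=0; Z[7]=0
i=8: min(r-i=1, Z[2]=0)=0; Z[8]=0
i=9: i≥r, start 0; Z[9]=0
i=10: i≥r, start 0; Z[10]=3 scan→box=[10,13)
i=11: min(r-i=2, Z[1]=0)=0; Z[11]=0
i=12: min(r-i=1, Z[2]=0)=0; Z[12]=0
i=13: i≥r, start 0; Z[13]=0
i=14: i≥r, start 0; Z[14]=0
i=15: i≥r, start 0; Z[15]=3 scan→box=[15,18)
i=16: min(r-i=2, Z[1]=0)=0; Z[16]=0
i=17: min(r-i=1, Z[2]=0)=0; Z[17]=0
i=18: i≥r, start 0; Z[18]=0

[19, 0, 0, 1, 0, 1, 3, 0, 0, 0, 3, 0, 0, 0, 0, 3, 0, 0, 0]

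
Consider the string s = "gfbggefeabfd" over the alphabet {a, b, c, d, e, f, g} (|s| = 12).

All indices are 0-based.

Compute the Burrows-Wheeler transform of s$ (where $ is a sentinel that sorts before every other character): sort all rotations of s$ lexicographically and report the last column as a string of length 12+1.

deafffggbeg$b

rank  rotation       last
    0  $gfbggefeabfd  d
    1  abfd$gfbggefe  e
    2  bfd$gfbggefea  a
    3  bggefeabfd$gf  f
    4  d$gfbggefeabf  f
    5  eabfd$gfbggef  f
    6  efeabfd$gfbgg  g
    7  fbggefeabfd$g  g
    8  fd$gfbggefeab  b
    9  feabfd$gfbgge  e
   10  gefeabfd$gfbg  g
   11  gfbggefeabfd$  $
   12  ggefeabfd$gfb  b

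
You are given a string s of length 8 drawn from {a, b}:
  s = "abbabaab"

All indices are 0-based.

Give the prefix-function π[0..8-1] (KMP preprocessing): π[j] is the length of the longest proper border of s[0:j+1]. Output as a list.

π[0] = 0
j=1 s[j]='b': π[1]=0 (border '')
j=2 s[j]='b': π[2]=0 (border '')
j=3 s[j]='a': π[3]=1 (border 'a')
j=4 s[j]='b': π[4]=2 (border 'ab')
j=5 s[j]='a': k: 2→0; π[5]=1 (border 'a')
j=6 s[j]='a': k: 1→0; π[6]=1 (border 'a')
j=7 s[j]='b': π[7]=2 (border 'ab')

[0, 0, 0, 1, 2, 1, 1, 2]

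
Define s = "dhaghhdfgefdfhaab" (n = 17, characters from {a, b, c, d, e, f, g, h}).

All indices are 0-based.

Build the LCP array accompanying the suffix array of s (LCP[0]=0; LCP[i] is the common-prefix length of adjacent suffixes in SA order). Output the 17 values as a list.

sorted suffixes:
  #0 SA[0]=14  'aab'
  #1 SA[1]=15  'ab'
  #2 SA[2]=2  'aghhdfgefdfhaab'
  #3 SA[3]=16  'b'
  #4 SA[4]=6  'dfgefdfhaab'
  #5 SA[5]=11  'dfhaab'
  #6 SA[6]=0  'dhaghhdfgefdfhaab'
  #7 SA[7]=9  'efdfhaab'
  #8 SA[8]=10  'fdfhaab'
  #9 SA[9]=7  'fgefdfhaab'
  #10 SA[10]=12  'fhaab'
  #11 SA[11]=8  'gefdfhaab'
  #12 SA[12]=3  'ghhdfgefdfhaab'
  #13 SA[13]=13  'haab'
  #14 SA[14]=1  'haghhdfgefdfhaab'
  #15 SA[15]=5  'hdfgefdfhaab'
  #16 SA[16]=4  'hhdfgefdfhaab'

SA = [14, 15, 2, 16, 6, 11, 0, 9, 10, 7, 12, 8, 3, 13, 1, 5, 4]
[i] adj suffixes → lcp
  [1] 14/15 → 1 ('a')
  [2] 15/2 → 1 ('a')
  [3] 2/16 → 0 ('')
  [4] 16/6 → 0 ('')
  [5] 6/11 → 2 ('df')
  [6] 11/0 → 1 ('d')
  [7] 0/9 → 0 ('')
  [8] 9/10 → 0 ('')
  [9] 10/7 → 1 ('f')
  [10] 7/12 → 1 ('f')
  [11] 12/8 → 0 ('')
  [12] 8/3 → 1 ('g')
  [13] 3/13 → 0 ('')
  [14] 13/1 → 2 ('ha')
  [15] 1/5 → 1 ('h')
  [16] 5/4 → 1 ('h')

[0, 1, 1, 0, 0, 2, 1, 0, 0, 1, 1, 0, 1, 0, 2, 1, 1]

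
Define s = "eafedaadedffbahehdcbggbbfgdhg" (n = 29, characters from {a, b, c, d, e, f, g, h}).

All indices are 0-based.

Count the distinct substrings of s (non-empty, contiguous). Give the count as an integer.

413

rank | idx | suffix
   0 |   5 | aadedffbahehdcbggbbfgdhg
   1 |   6 | adedffbahehdcbggbbfgdhg
   2 |   1 | afedaadedffbahehdcbggbbfgdhg
   3 |  13 | ahehdcbggbbfgdhg
   4 |  12 | bahehdcbggbbfgdhg
   5 |  22 | bbfgdhg
   6 |  23 | bfgdhg
   7 |  19 | bggbbfgdhg
   8 |  18 | cbggbbfgdhg
   9 |   4 | daadedffbahehdcbggbbfgdhg
  10 |  17 | dcbggbbfgdhg
  11 |   7 | dedffbahehdcbggbbfgdhg
  12 |   9 | dffbahehdcbggbbfgdhg
  13 |  26 | dhg
  14 |   0 | eafedaadedffbahehdcbggbbfgdhg
  15 |   3 | edaadedffbahehdcbggbbfgdhg
  16 |   8 | edffbahehdcbggbbfgdhg
  17 |  15 | ehdcbggbbfgdhg
  18 |  11 | fbahehdcbggbbfgdhg
  19 |   2 | fedaadedffbahehdcbggbbfgdhg
  20 |  10 | ffbahehdcbggbbfgdhg
  21 |  24 | fgdhg
  22 |  28 | g
  23 |  21 | gbbfgdhg
  24 |  25 | gdhg
  25 |  20 | ggbbfgdhg
  26 |  16 | hdcbggbbfgdhg
  27 |  14 | hehdcbggbbfgdhg
  28 |  27 | hg

SA = [5, 6, 1, 13, 12, 22, 23, 19, 18, 4, 17, 7, 9, 26, 0, 3, 8, 15, 11, 2, 10, 24, 28, 21, 25, 20, 16, 14, 27]
i: (SA[i-1],SA[i]) lcp shared
  1: (5,6) 1 'a'
  2: (6,1) 1 'a'
  3: (1,13) 1 'a'
  4: (13,12) 0 ''
  5: (12,22) 1 'b'
  6: (22,23) 1 'b'
  7: (23,19) 1 'b'
  8: (19,18) 0 ''
  9: (18,4) 0 ''
  10: (4,17) 1 'd'
  11: (17,7) 1 'd'
  12: (7,9) 1 'd'
  13: (9,26) 1 'd'
  14: (26,0) 0 ''
  15: (0,3) 1 'e'
  16: (3,8) 2 'ed'
  17: (8,15) 1 'e'
  18: (15,11) 0 ''
  19: (11,2) 1 'f'
  20: (2,10) 1 'f'
  21: (10,24) 1 'f'
  22: (24,28) 0 ''
  23: (28,21) 1 'g'
  24: (21,25) 1 'g'
  25: (25,20) 1 'g'
  26: (20,16) 0 ''
  27: (16,14) 1 'h'
  28: (14,27) 1 'h'

n(n+1)/2 = 29·30/2 = 435
Σ LCP = 0 + 1 + 1 + 1 + 0 + 1 + 1 + 1 + 0 + 0 + 1 + 1 + 1 + 1 + 0 + 1 + 2 + 1 + 0 + 1 + 1 + 1 + 0 + 1 + 1 + 1 + 0 + 1 + 1 = 22
distinct = 435 − 22 = 413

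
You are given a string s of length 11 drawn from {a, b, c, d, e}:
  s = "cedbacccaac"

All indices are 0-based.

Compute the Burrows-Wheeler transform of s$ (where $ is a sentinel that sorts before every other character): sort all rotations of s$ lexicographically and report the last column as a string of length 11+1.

rank  rotation      last
    0  $cedbacccaac  c
    1  aac$cedbaccc  c
    2  ac$cedbaccca  a
    3  acccaac$cedb  b
    4  bacccaac$ced  d
    5  c$cedbacccaa  a
    6  caac$cedbacc  c
    7  ccaac$cedbac  c
    8  cccaac$cedba  a
    9  cedbacccaac$  $
   10  dbacccaac$ce  e
   11  edbacccaac$c  c

ccabdacca$ec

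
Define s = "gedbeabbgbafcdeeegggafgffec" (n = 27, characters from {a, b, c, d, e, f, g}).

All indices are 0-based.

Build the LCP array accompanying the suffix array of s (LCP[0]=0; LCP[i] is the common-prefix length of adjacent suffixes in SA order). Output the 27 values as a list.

[0, 1, 2, 0, 1, 1, 1, 0, 1, 0, 1, 0, 1, 1, 1, 2, 1, 0, 1, 1, 1, 0, 1, 1, 1, 1, 2]

rank→(start, suffix):
  0 → (5, 'abbgbafcdeeegggafgffec')
  1 → (10, 'afcdeeegggafgffec')
  2 → (20, 'afgffec')
  3 → (9, 'bafcdeeegggafgffec')
  4 → (6, 'bbgbafcdeeegggafgffec')
  5 → (3, 'beabbgbafcdeeegggafgffec')
  6 → (7, 'bgbafcdeeegggafgffec')
  7 → (26, 'c')
  8 → (12, 'cdeeegggafgffec')
  9 → (2, 'dbeabbgbafcdeeegggafgffec')
  10 → (13, 'deeegggafgffec')
  11 → (4, 'eabbgbafcdeeegggafgffec')
  12 → (25, 'ec')
  13 → (1, 'edbeabbgbafcdeeegggafgffec')
  14 → (14, 'eeegggafgffec')
  15 → (15, 'eegggafgffec')
  16 → (16, 'egggafgffec')
  17 → (11, 'fcdeeegggafgffec')
  18 → (24, 'fec')
  19 → (23, 'ffec')
  20 → (21, 'fgffec')
  21 → (19, 'gafgffec')
  22 → (8, 'gbafcdeeegggafgffec')
  23 → (0, 'gedbeabbgbafcdeeegggafgffec')
  24 → (22, 'gffec')
  25 → (18, 'ggafgffec')
  26 → (17, 'gggafgffec')

SA = [5, 10, 20, 9, 6, 3, 7, 26, 12, 2, 13, 4, 25, 1, 14, 15, 16, 11, 24, 23, 21, 19, 8, 0, 22, 18, 17]
[i] adj suffixes → lcp
  [1] 5/10 → 1 ('a')
  [2] 10/20 → 2 ('af')
  [3] 20/9 → 0 ('')
  [4] 9/6 → 1 ('b')
  [5] 6/3 → 1 ('b')
  [6] 3/7 → 1 ('b')
  [7] 7/26 → 0 ('')
  [8] 26/12 → 1 ('c')
  [9] 12/2 → 0 ('')
  [10] 2/13 → 1 ('d')
  [11] 13/4 → 0 ('')
  [12] 4/25 → 1 ('e')
  [13] 25/1 → 1 ('e')
  [14] 1/14 → 1 ('e')
  [15] 14/15 → 2 ('ee')
  [16] 15/16 → 1 ('e')
  [17] 16/11 → 0 ('')
  [18] 11/24 → 1 ('f')
  [19] 24/23 → 1 ('f')
  [20] 23/21 → 1 ('f')
  [21] 21/19 → 0 ('')
  [22] 19/8 → 1 ('g')
  [23] 8/0 → 1 ('g')
  [24] 0/22 → 1 ('g')
  [25] 22/18 → 1 ('g')
  [26] 18/17 → 2 ('gg')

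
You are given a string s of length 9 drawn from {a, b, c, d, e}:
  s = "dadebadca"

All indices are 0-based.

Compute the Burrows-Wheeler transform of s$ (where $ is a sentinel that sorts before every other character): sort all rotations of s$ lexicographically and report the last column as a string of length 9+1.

rank  rotation    last
    0  $dadebadca  a
    1  a$dadebadc  c
    2  adca$dadeb  b
    3  adebadca$d  d
    4  badca$dade  e
    5  ca$dadebad  d
    6  dadebadca$  $
    7  dca$dadeba  a
    8  debadca$da  a
    9  ebadca$dad  d

acbded$aad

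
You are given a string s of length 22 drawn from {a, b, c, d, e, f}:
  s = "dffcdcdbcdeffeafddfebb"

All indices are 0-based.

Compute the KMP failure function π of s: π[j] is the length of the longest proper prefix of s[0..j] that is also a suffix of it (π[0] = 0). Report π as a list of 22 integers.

[0, 0, 0, 0, 1, 0, 1, 0, 0, 1, 0, 0, 0, 0, 0, 0, 1, 1, 2, 0, 0, 0]

π[0] = 0
j=1 s[j]='f': π[1]=0 (border '')
j=2 s[j]='f': π[2]=0 (border '')
j=3 s[j]='c': π[3]=0 (border '')
j=4 s[j]='d': π[4]=1 (border 'd')
j=5 s[j]='c': k: 1→0; π[5]=0 (border '')
j=6 s[j]='d': π[6]=1 (border 'd')
j=7 s[j]='b': k: 1→0; π[7]=0 (border '')
j=8 s[j]='c': π[8]=0 (border '')
j=9 s[j]='d': π[9]=1 (border 'd')
j=10 s[j]='e': k: 1→0; π[10]=0 (border '')
j=11 s[j]='f': π[11]=0 (border '')
j=12 s[j]='f': π[12]=0 (border '')
j=13 s[j]='e': π[13]=0 (border '')
j=14 s[j]='a': π[14]=0 (border '')
j=15 s[j]='f': π[15]=0 (border '')
j=16 s[j]='d': π[16]=1 (border 'd')
j=17 s[j]='d': k: 1→0; π[17]=1 (border 'd')
j=18 s[j]='f': π[18]=2 (border 'df')
j=19 s[j]='e': k: 2→0; π[19]=0 (border '')
j=20 s[j]='b': π[20]=0 (border '')
j=21 s[j]='b': π[21]=0 (border '')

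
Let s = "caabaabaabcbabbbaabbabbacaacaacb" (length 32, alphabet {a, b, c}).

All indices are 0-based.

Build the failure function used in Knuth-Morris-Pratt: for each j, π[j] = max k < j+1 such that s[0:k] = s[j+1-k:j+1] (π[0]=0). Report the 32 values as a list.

π[0] = 0
j=1 s[j]='a': π[1]=0 (border '')
j=2 s[j]='a': π[2]=0 (border '')
j=3 s[j]='b': π[3]=0 (border '')
j=4 s[j]='a': π[4]=0 (border '')
j=5 s[j]='a': π[5]=0 (border '')
j=6 s[j]='b': π[6]=0 (border '')
j=7 s[j]='a': π[7]=0 (border '')
j=8 s[j]='a': π[8]=0 (border '')
j=9 s[j]='b': π[9]=0 (border '')
j=10 s[j]='c': π[10]=1 (border 'c')
j=11 s[j]='b': k: 1→0; π[11]=0 (border '')
j=12 s[j]='a': π[12]=0 (border '')
j=13 s[j]='b': π[13]=0 (border '')
j=14 s[j]='b': π[14]=0 (border '')
j=15 s[j]='b': π[15]=0 (border '')
j=16 s[j]='a': π[16]=0 (border '')
j=17 s[j]='a': π[17]=0 (border '')
j=18 s[j]='b': π[18]=0 (border '')
j=19 s[j]='b': π[19]=0 (border '')
j=20 s[j]='a': π[20]=0 (border '')
j=21 s[j]='b': π[21]=0 (border '')
j=22 s[j]='b': π[22]=0 (border '')
j=23 s[j]='a': π[23]=0 (border '')
j=24 s[j]='c': π[24]=1 (border 'c')
j=25 s[j]='a': π[25]=2 (border 'ca')
j=26 s[j]='a': π[26]=3 (border 'caa')
j=27 s[j]='c': k: 3→0; π[27]=1 (border 'c')
j=28 s[j]='a': π[28]=2 (border 'ca')
j=29 s[j]='a': π[29]=3 (border 'caa')
j=30 s[j]='c': k: 3→0; π[30]=1 (border 'c')
j=31 s[j]='b': k: 1→0; π[31]=0 (border '')

[0, 0, 0, 0, 0, 0, 0, 0, 0, 0, 1, 0, 0, 0, 0, 0, 0, 0, 0, 0, 0, 0, 0, 0, 1, 2, 3, 1, 2, 3, 1, 0]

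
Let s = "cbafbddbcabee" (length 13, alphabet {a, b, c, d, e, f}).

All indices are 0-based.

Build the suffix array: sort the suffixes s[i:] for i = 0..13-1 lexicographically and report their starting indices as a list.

[9, 2, 1, 7, 4, 10, 8, 0, 6, 5, 12, 11, 3]

rank→(start, suffix):
  0 → (9, 'abee')
  1 → (2, 'afbddbcabee')
  2 → (1, 'bafbddbcabee')
  3 → (7, 'bcabee')
  4 → (4, 'bddbcabee')
  5 → (10, 'bee')
  6 → (8, 'cabee')
  7 → (0, 'cbafbddbcabee')
  8 → (6, 'dbcabee')
  9 → (5, 'ddbcabee')
  10 → (12, 'e')
  11 → (11, 'ee')
  12 → (3, 'fbddbcabee')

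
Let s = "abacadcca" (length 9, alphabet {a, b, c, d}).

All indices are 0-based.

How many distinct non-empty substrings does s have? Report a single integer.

39

rank | idx | suffix
   0 |   8 | a
   1 |   0 | abacadcca
   2 |   2 | acadcca
   3 |   4 | adcca
   4 |   1 | bacadcca
   5 |   7 | ca
   6 |   3 | cadcca
   7 |   6 | cca
   8 |   5 | dcca

SA = [8, 0, 2, 4, 1, 7, 3, 6, 5]
rank  pair      lcp
   1  s[8:],s[0:]  1  'a'
   2  s[0:],s[2:]  1  'a'
   3  s[2:],s[4:]  1  'a'
   4  s[4:],s[1:]  0  ''
   5  s[1:],s[7:]  0  ''
   6  s[7:],s[3:]  2  'ca'
   7  s[3:],s[6:]  1  'c'
   8  s[6:],s[5:]  0  ''

n(n+1)/2 = 9·10/2 = 45
Σ LCP = 0 + 1 + 1 + 1 + 0 + 0 + 2 + 1 + 0 = 6
distinct = 45 − 6 = 39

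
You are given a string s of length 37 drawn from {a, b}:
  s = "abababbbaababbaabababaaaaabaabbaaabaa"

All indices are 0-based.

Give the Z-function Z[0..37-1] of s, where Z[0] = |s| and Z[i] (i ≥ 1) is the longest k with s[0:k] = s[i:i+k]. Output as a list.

Z[0]=37
i=1: i≥r, start 0; Z[1]=0
i=2: i≥r, start 0; Z[2]=4 grow→box=[2,6)
i=3: min(r-i=3, Z[1]=0)=0; Z[3]=0
i=4: min(r-i=2, Z[2]=4)=2; Z[4]=2
i=5: min(r-i=1, Z[3]=0)=0; Z[5]=0
i=6: i≥r, start 0; Z[6]=0
i=7: i≥r, start 0; Z[7]=0
i=8: i≥r, start 0; Z[8]=1 grow→box=[8,9)
i=9: i≥r, start 0; Z[9]=4 grow→box=[9,13)
i=10: min(r-i=3, Z[1]=0)=0; Z[10]=0
i=11: min(r-i=2, Z[2]=4)=2; Z[11]=2
i=12: min(r-i=1, Z[3]=0)=0; Z[12]=0
i=13: i≥r, start 0; Z[13]=0
i=14: i≥r, start 0; Z[14]=1 grow→box=[14,15)
i=15: i≥r, start 0; Z[15]=6 grow→box=[15,21)
i=16: min(r-i=5, Z[1]=0)=0; Z[16]=0
i=17: min(r-i=4, Z[2]=4)=4; Z[17]=5 grow→box=[17,22)
i=18: min(r-i=4, Z[1]=0)=0; Z[18]=0
i=19: min(r-i=3, Z[2]=4)=3; Z[19]=3
i=20: min(r-i=2, Z[3]=0)=0; Z[20]=0
i=21: min(r-i=1, Z[4]=2)=1; Z[21]=1
i=22: i≥r, start 0; Z[22]=1 grow→box=[22,23)
i=23: i≥r, start 0; Z[23]=1 grow→box=[23,24)
i=24: i≥r, start 0; Z[24]=1 grow→box=[24,25)
i=25: i≥r, start 0; Z[25]=3 grow→box=[25,28)
i=26: min(r-i=2, Z[1]=0)=0; Z[26]=0
i=27: min(r-i=1, Z[2]=4)=1; Z[27]=1
i=28: i≥r, start 0; Z[28]=2 grow→box=[28,30)
i=29: min(r-i=1, Z[1]=0)=0; Z[29]=0
i=30: i≥r, start 0; Z[30]=0
i=31: i≥r, start 0; Z[31]=1 grow→box=[31,32)
i=32: i≥r, start 0; Z[32]=1 grow→box=[32,33)
i=33: i≥r, start 0; Z[33]=3 grow→box=[33,36)
i=34: min(r-i=2, Z[1]=0)=0; Z[34]=0
i=35: min(r-i=1, Z[2]=4)=1; Z[35]=1
i=36: i≥r, start 0; Z[36]=1 grow→box=[36,37)

[37, 0, 4, 0, 2, 0, 0, 0, 1, 4, 0, 2, 0, 0, 1, 6, 0, 5, 0, 3, 0, 1, 1, 1, 1, 3, 0, 1, 2, 0, 0, 1, 1, 3, 0, 1, 1]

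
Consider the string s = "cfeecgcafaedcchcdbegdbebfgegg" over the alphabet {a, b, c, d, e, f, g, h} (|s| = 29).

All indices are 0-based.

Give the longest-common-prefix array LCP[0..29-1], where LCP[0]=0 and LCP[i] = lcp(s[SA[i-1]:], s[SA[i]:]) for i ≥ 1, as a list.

[0, 1, 0, 2, 1, 0, 1, 1, 1, 1, 1, 0, 3, 1, 0, 1, 1, 1, 1, 2, 0, 1, 1, 0, 1, 1, 1, 1, 0]

rank→(start, suffix):
  0 → (9, 'aedcchcdbegdbebfgegg')
  1 → (7, 'afaedcchcdbegdbebfgegg')
  2 → (21, 'bebfgegg')
  3 → (17, 'begdbebfgegg')
  4 → (23, 'bfgegg')
  5 → (6, 'cafaedcchcdbegdbebfgegg')
  6 → (12, 'cchcdbegdbebfgegg')
  7 → (15, 'cdbegdbebfgegg')
  8 → (0, 'cfeecgcafaedcchcdbegdbebfgegg')
  9 → (4, 'cgcafaedcchcdbegdbebfgegg')
  10 → (13, 'chcdbegdbebfgegg')
  11 → (20, 'dbebfgegg')
  12 → (16, 'dbegdbebfgegg')
  13 → (11, 'dcchcdbegdbebfgegg')
  14 → (22, 'ebfgegg')
  15 → (3, 'ecgcafaedcchcdbegdbebfgegg')
  16 → (10, 'edcchcdbegdbebfgegg')
  17 → (2, 'eecgcafaedcchcdbegdbebfgegg')
  18 → (18, 'egdbebfgegg')
  19 → (26, 'egg')
  20 → (8, 'faedcchcdbegdbebfgegg')
  21 → (1, 'feecgcafaedcchcdbegdbebfgegg')
  22 → (24, 'fgegg')
  23 → (28, 'g')
  24 → (5, 'gcafaedcchcdbegdbebfgegg')
  25 → (19, 'gdbebfgegg')
  26 → (25, 'gegg')
  27 → (27, 'gg')
  28 → (14, 'hcdbegdbebfgegg')

SA = [9, 7, 21, 17, 23, 6, 12, 15, 0, 4, 13, 20, 16, 11, 22, 3, 10, 2, 18, 26, 8, 1, 24, 28, 5, 19, 25, 27, 14]
[i] adj suffixes → lcp
  [1] 9/7 → 1 ('a')
  [2] 7/21 → 0 ('')
  [3] 21/17 → 2 ('be')
  [4] 17/23 → 1 ('b')
  [5] 23/6 → 0 ('')
  [6] 6/12 → 1 ('c')
  [7] 12/15 → 1 ('c')
  [8] 15/0 → 1 ('c')
  [9] 0/4 → 1 ('c')
  [10] 4/13 → 1 ('c')
  [11] 13/20 → 0 ('')
  [12] 20/16 → 3 ('dbe')
  [13] 16/11 → 1 ('d')
  [14] 11/22 → 0 ('')
  [15] 22/3 → 1 ('e')
  [16] 3/10 → 1 ('e')
  [17] 10/2 → 1 ('e')
  [18] 2/18 → 1 ('e')
  [19] 18/26 → 2 ('eg')
  [20] 26/8 → 0 ('')
  [21] 8/1 → 1 ('f')
  [22] 1/24 → 1 ('f')
  [23] 24/28 → 0 ('')
  [24] 28/5 → 1 ('g')
  [25] 5/19 → 1 ('g')
  [26] 19/25 → 1 ('g')
  [27] 25/27 → 1 ('g')
  [28] 27/14 → 0 ('')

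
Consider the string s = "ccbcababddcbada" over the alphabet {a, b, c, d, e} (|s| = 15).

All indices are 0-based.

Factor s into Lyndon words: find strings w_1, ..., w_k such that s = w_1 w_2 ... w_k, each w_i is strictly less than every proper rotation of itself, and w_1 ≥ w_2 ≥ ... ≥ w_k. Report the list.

["c", "c", "bc", "ababddcbad", "a"]

emit factor 1: 'c' (i=0, period=1)
emit factor 2: 'c' (i=1, period=1)
emit factor 3: 'bc' (i=2, period=2)
emit factor 4: 'ababddcbad' (i=4, period=10)
emit factor 5: 'a' (i=14, period=1)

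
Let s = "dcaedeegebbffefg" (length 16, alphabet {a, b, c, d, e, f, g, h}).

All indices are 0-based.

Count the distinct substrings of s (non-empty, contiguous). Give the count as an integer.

rank | idx | suffix
   0 |   2 | aedeegebbffefg
   1 |   9 | bbffefg
   2 |  10 | bffefg
   3 |   1 | caedeegebbffefg
   4 |   0 | dcaedeegebbffefg
   5 |   4 | deegebbffefg
   6 |   8 | ebbffefg
   7 |   3 | edeegebbffefg
   8 |   5 | eegebbffefg
   9 |  13 | efg
  10 |   6 | egebbffefg
  11 |  12 | fefg
  12 |  11 | ffefg
  13 |  14 | fg
  14 |  15 | g
  15 |   7 | gebbffefg

SA = [2, 9, 10, 1, 0, 4, 8, 3, 5, 13, 6, 12, 11, 14, 15, 7]
rank  pair      lcp
   1  s[2:],s[9:]  0  ''
   2  s[9:],s[10:]  1  'b'
   3  s[10:],s[1:]  0  ''
   4  s[1:],s[0:]  0  ''
   5  s[0:],s[4:]  1  'd'
   6  s[4:],s[8:]  0  ''
   7  s[8:],s[3:]  1  'e'
   8  s[3:],s[5:]  1  'e'
   9  s[5:],s[13:]  1  'e'
  10  s[13:],s[6:]  1  'e'
  11  s[6:],s[12:]  0  ''
  12  s[12:],s[11:]  1  'f'
  13  s[11:],s[14:]  1  'f'
  14  s[14:],s[15:]  0  ''
  15  s[15:],s[7:]  1  'g'

n(n+1)/2 = 16·17/2 = 136
Σ LCP = 0 + 0 + 1 + 0 + 0 + 1 + 0 + 1 + 1 + 1 + 1 + 0 + 1 + 1 + 0 + 1 = 9
distinct = 136 − 9 = 127

127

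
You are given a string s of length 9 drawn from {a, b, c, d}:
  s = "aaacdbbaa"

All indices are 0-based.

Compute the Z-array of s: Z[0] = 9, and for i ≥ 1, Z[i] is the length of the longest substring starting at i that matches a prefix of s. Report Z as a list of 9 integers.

[9, 2, 1, 0, 0, 0, 0, 2, 1]

Z[0]=9
i=1: fresh scan; Z[1]=2 extend→box=[1,3)
i=2: min(r-i=1, Z[1]=2)=1; Z[2]=1
i=3: fresh scan; Z[3]=0
i=4: fresh scan; Z[4]=0
i=5: fresh scan; Z[5]=0
i=6: fresh scan; Z[6]=0
i=7: fresh scan; Z[7]=2 extend→box=[7,9)
i=8: min(r-i=1, Z[1]=2)=1; Z[8]=1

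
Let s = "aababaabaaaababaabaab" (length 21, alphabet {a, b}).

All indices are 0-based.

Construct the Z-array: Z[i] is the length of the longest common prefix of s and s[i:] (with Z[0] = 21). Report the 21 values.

Z[0]=21
i=1: i≥r, start 0; Z[1]=1 extend→box=[1,2)
i=2: i≥r, start 0; Z[2]=0
i=3: i≥r, start 0; Z[3]=1 extend→box=[3,4)
i=4: i≥r, start 0; Z[4]=0
i=5: i≥r, start 0; Z[5]=4 extend→box=[5,9)
i=6: min(r-i=3, Z[1]=1)=1; Z[6]=1
i=7: min(r-i=2, Z[2]=0)=0; Z[7]=0
i=8: min(r-i=1, Z[3]=1)=1; Z[8]=2 extend→box=[8,10)
i=9: min(r-i=1, Z[1]=1)=1; Z[9]=2 extend→box=[9,11)
i=10: min(r-i=1, Z[1]=1)=1; Z[10]=10 extend→box=[10,20)
i=11: min(r-i=9, Z[1]=1)=1; Z[11]=1
i=12: min(r-i=8, Z[2]=0)=0; Z[12]=0
i=13: min(r-i=7, Z[3]=1)=1; Z[13]=1
i=14: min(r-i=6, Z[4]=0)=0; Z[14]=0
i=15: min(r-i=5, Z[5]=4)=4; Z[15]=4
i=16: min(r-i=4, Z[6]=1)=1; Z[16]=1
i=17: min(r-i=3, Z[7]=0)=0; Z[17]=0
i=18: min(r-i=2, Z[8]=2)=2; Z[18]=3 extend→box=[18,21)
i=19: min(r-i=2, Z[1]=1)=1; Z[19]=1
i=20: min(r-i=1, Z[2]=0)=0; Z[20]=0

[21, 1, 0, 1, 0, 4, 1, 0, 2, 2, 10, 1, 0, 1, 0, 4, 1, 0, 3, 1, 0]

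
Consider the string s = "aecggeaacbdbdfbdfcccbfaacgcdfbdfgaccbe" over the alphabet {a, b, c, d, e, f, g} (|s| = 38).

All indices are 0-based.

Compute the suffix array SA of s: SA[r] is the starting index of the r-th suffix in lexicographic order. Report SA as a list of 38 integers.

[6, 22, 7, 33, 23, 0, 9, 11, 14, 29, 36, 20, 8, 35, 19, 34, 18, 17, 26, 24, 2, 10, 12, 27, 15, 30, 37, 5, 1, 21, 13, 28, 16, 31, 32, 25, 4, 3]

rank | idx | suffix
   0 |   6 | aacbdbdfbdfcccbfaacgcdfbdfgaccbe
   1 |  22 | aacgcdfbdfgaccbe
   2 |   7 | acbdbdfbdfcccbfaacgcdfbdfgaccbe
   3 |  33 | accbe
   4 |  23 | acgcdfbdfgaccbe
   5 |   0 | aecggeaacbdbdfbdfcccbfaacgcdfbdfgaccbe
   6 |   9 | bdbdfbdfcccbfaacgcdfbdfgaccbe
   7 |  11 | bdfbdfcccbfaacgcdfbdfgaccbe
   8 |  14 | bdfcccbfaacgcdfbdfgaccbe
   9 |  29 | bdfgaccbe
  10 |  36 | be
  11 |  20 | bfaacgcdfbdfgaccbe
  12 |   8 | cbdbdfbdfcccbfaacgcdfbdfgaccbe
  13 |  35 | cbe
  14 |  19 | cbfaacgcdfbdfgaccbe
  15 |  34 | ccbe
  16 |  18 | ccbfaacgcdfbdfgaccbe
  17 |  17 | cccbfaacgcdfbdfgaccbe
  18 |  26 | cdfbdfgaccbe
  19 |  24 | cgcdfbdfgaccbe
  20 |   2 | cggeaacbdbdfbdfcccbfaacgcdfbdfgaccbe
  21 |  10 | dbdfbdfcccbfaacgcdfbdfgaccbe
  22 |  12 | dfbdfcccbfaacgcdfbdfgaccbe
  23 |  27 | dfbdfgaccbe
  24 |  15 | dfcccbfaacgcdfbdfgaccbe
  25 |  30 | dfgaccbe
  26 |  37 | e
  27 |   5 | eaacbdbdfbdfcccbfaacgcdfbdfgaccbe
  28 |   1 | ecggeaacbdbdfbdfcccbfaacgcdfbdfgaccbe
  29 |  21 | faacgcdfbdfgaccbe
  30 |  13 | fbdfcccbfaacgcdfbdfgaccbe
  31 |  28 | fbdfgaccbe
  32 |  16 | fcccbfaacgcdfbdfgaccbe
  33 |  31 | fgaccbe
  34 |  32 | gaccbe
  35 |  25 | gcdfbdfgaccbe
  36 |   4 | geaacbdbdfbdfcccbfaacgcdfbdfgaccbe
  37 |   3 | ggeaacbdbdfbdfcccbfaacgcdfbdfgaccbe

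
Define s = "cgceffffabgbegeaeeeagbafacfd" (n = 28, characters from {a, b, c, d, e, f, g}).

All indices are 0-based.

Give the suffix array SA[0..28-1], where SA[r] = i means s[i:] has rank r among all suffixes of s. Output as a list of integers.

[8, 24, 15, 22, 19, 21, 11, 9, 2, 25, 0, 27, 14, 18, 17, 16, 3, 12, 7, 23, 26, 6, 5, 4, 20, 10, 1, 13]

sorted suffixes:
  #0 SA[0]=8  'abgbegeaeeeagbafacfd'
  #1 SA[1]=24  'acfd'
  #2 SA[2]=15  'aeeeagbafacfd'
  #3 SA[3]=22  'afacfd'
  #4 SA[4]=19  'agbafacfd'
  #5 SA[5]=21  'bafacfd'
  #6 SA[6]=11  'begeaeeeagbafacfd'
  #7 SA[7]=9  'bgbegeaeeeagbafacfd'
  #8 SA[8]=2  'ceffffabgbegeaeeeagbafacfd'
  #9 SA[9]=25  'cfd'
  #10 SA[10]=0  'cgceffffabgbegeaeeeagbafacfd'
  #11 SA[11]=27  'd'
  #12 SA[12]=14  'eaeeeagbafacfd'
  #13 SA[13]=18  'eagbafacfd'
  #14 SA[14]=17  'eeagbafacfd'
  #15 SA[15]=16  'eeeagbafacfd'
  #16 SA[16]=3  'effffabgbegeaeeeagbafacfd'
  #17 SA[17]=12  'egeaeeeagbafacfd'
  #18 SA[18]=7  'fabgbegeaeeeagbafacfd'
  #19 SA[19]=23  'facfd'
  #20 SA[20]=26  'fd'
  #21 SA[21]=6  'ffabgbegeaeeeagbafacfd'
  #22 SA[22]=5  'fffabgbegeaeeeagbafacfd'
  #23 SA[23]=4  'ffffabgbegeaeeeagbafacfd'
  #24 SA[24]=20  'gbafacfd'
  #25 SA[25]=10  'gbegeaeeeagbafacfd'
  #26 SA[26]=1  'gceffffabgbegeaeeeagbafacfd'
  #27 SA[27]=13  'geaeeeagbafacfd'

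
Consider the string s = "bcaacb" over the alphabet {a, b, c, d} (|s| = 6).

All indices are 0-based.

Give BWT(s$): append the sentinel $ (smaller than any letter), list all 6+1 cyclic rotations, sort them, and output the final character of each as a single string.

bcac$ba

rank  rotation last
    0  $bcaacb  b
    1  aacb$bc  c
    2  acb$bca  a
    3  b$bcaac  c
    4  bcaacb$  $
    5  caacb$b  b
    6  cb$bcaa  a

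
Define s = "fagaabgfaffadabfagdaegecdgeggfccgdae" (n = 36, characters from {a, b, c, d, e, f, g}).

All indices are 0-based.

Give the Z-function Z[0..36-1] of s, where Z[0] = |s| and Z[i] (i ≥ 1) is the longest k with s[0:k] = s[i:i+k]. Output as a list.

Z[0]=36
i=1: i≥r, start 0; Z[1]=0
i=2: i≥r, start 0; Z[2]=0
i=3: i≥r, start 0; Z[3]=0
i=4: i≥r, start 0; Z[4]=0
i=5: i≥r, start 0; Z[5]=0
i=6: i≥r, start 0; Z[6]=0
i=7: i≥r, start 0; Z[7]=2 scan→box=[7,9)
i=8: min(r-i=1, Z[1]=0)=0; Z[8]=0
i=9: i≥r, start 0; Z[9]=1 scan→box=[9,10)
i=10: i≥r, start 0; Z[10]=2 scan→box=[10,12)
i=11: min(r-i=1, Z[1]=0)=0; Z[11]=0
i=12: i≥r, start 0; Z[12]=0
i=13: i≥r, start 0; Z[13]=0
i=14: i≥r, start 0; Z[14]=0
i=15: i≥r, start 0; Z[15]=3 scan→box=[15,18)
i=16: min(r-i=2, Z[1]=0)=0; Z[16]=0
i=17: min(r-i=1, Z[2]=0)=0; Z[17]=0
i=18: i≥r, start 0; Z[18]=0
i=19: i≥r, start 0; Z[19]=0
i=20: i≥r, start 0; Z[20]=0
i=21: i≥r, start 0; Z[21]=0
i=22: i≥r, start 0; Z[22]=0
i=23: i≥r, start 0; Z[23]=0
i=24: i≥r, start 0; Z[24]=0
i=25: i≥r, start 0; Z[25]=0
i=26: i≥r, start 0; Z[26]=0
i=27: i≥r, start 0; Z[27]=0
i=28: i≥r, start 0; Z[28]=0
i=29: i≥r, start 0; Z[29]=1 scan→box=[29,30)
i=30: i≥r, start 0; Z[30]=0
i=31: i≥r, start 0; Z[31]=0
i=32: i≥r, start 0; Z[32]=0
i=33: i≥r, start 0; Z[33]=0
i=34: i≥r, start 0; Z[34]=0
i=35: i≥r, start 0; Z[35]=0

[36, 0, 0, 0, 0, 0, 0, 2, 0, 1, 2, 0, 0, 0, 0, 3, 0, 0, 0, 0, 0, 0, 0, 0, 0, 0, 0, 0, 0, 1, 0, 0, 0, 0, 0, 0]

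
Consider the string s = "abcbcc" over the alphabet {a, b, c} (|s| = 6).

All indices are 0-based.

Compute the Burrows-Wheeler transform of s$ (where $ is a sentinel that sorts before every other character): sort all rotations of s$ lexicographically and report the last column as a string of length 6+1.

c$accbb

rank  rotation last
    0  $abcbcc  c
    1  abcbcc$  $
    2  bcbcc$a  a
    3  bcc$abc  c
    4  c$abcbc  c
    5  cbcc$ab  b
    6  cc$abcb  b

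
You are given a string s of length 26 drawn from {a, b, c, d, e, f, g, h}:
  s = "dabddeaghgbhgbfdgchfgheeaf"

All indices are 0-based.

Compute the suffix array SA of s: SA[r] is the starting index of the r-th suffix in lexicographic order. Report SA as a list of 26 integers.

sorted suffixes:
  #0 SA[0]=1  'abddeaghgbhgbfdgchfgheeaf'
  #1 SA[1]=24  'af'
  #2 SA[2]=6  'aghgbhgbfdgchfgheeaf'
  #3 SA[3]=2  'bddeaghgbhgbfdgchfgheeaf'
  #4 SA[4]=13  'bfdgchfgheeaf'
  #5 SA[5]=10  'bhgbfdgchfgheeaf'
  #6 SA[6]=17  'chfgheeaf'
  #7 SA[7]=0  'dabddeaghgbhgbfdgchfgheeaf'
  #8 SA[8]=3  'ddeaghgbhgbfdgchfgheeaf'
  #9 SA[9]=4  'deaghgbhgbfdgchfgheeaf'
  #10 SA[10]=15  'dgchfgheeaf'
  #11 SA[11]=23  'eaf'
  #12 SA[12]=5  'eaghgbhgbfdgchfgheeaf'
  #13 SA[13]=22  'eeaf'
  #14 SA[14]=25  'f'
  #15 SA[15]=14  'fdgchfgheeaf'
  #16 SA[16]=19  'fgheeaf'
  #17 SA[17]=12  'gbfdgchfgheeaf'
  #18 SA[18]=9  'gbhgbfdgchfgheeaf'
  #19 SA[19]=16  'gchfgheeaf'
  #20 SA[20]=20  'gheeaf'
  #21 SA[21]=7  'ghgbhgbfdgchfgheeaf'
  #22 SA[22]=21  'heeaf'
  #23 SA[23]=18  'hfgheeaf'
  #24 SA[24]=11  'hgbfdgchfgheeaf'
  #25 SA[25]=8  'hgbhgbfdgchfgheeaf'

[1, 24, 6, 2, 13, 10, 17, 0, 3, 4, 15, 23, 5, 22, 25, 14, 19, 12, 9, 16, 20, 7, 21, 18, 11, 8]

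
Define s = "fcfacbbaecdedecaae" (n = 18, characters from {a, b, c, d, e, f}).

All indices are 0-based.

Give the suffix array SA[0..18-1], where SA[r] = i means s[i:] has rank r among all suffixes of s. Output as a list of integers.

rank→(start, suffix):
  0 → (15, 'aae')
  1 → (3, 'acbbaecdedecaae')
  2 → (16, 'ae')
  3 → (7, 'aecdedecaae')
  4 → (6, 'baecdedecaae')
  5 → (5, 'bbaecdedecaae')
  6 → (14, 'caae')
  7 → (4, 'cbbaecdedecaae')
  8 → (9, 'cdedecaae')
  9 → (1, 'cfacbbaecdedecaae')
  10 → (12, 'decaae')
  11 → (10, 'dedecaae')
  12 → (17, 'e')
  13 → (13, 'ecaae')
  14 → (8, 'ecdedecaae')
  15 → (11, 'edecaae')
  16 → (2, 'facbbaecdedecaae')
  17 → (0, 'fcfacbbaecdedecaae')

[15, 3, 16, 7, 6, 5, 14, 4, 9, 1, 12, 10, 17, 13, 8, 11, 2, 0]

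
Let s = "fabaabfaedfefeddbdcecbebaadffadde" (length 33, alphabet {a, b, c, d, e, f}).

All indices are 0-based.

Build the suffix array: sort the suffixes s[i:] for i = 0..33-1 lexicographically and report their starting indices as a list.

[3, 24, 1, 4, 29, 25, 7, 2, 23, 16, 21, 5, 20, 18, 15, 17, 14, 30, 31, 9, 26, 32, 22, 19, 13, 8, 11, 0, 28, 6, 12, 10, 27]

rank | idx | suffix
   0 |   3 | aabfaedfefeddbdcecbebaadffadde
   1 |  24 | aadffadde
   2 |   1 | abaabfaedfefeddbdcecbebaadffadde
   3 |   4 | abfaedfefeddbdcecbebaadffadde
   4 |  29 | adde
   5 |  25 | adffadde
   6 |   7 | aedfefeddbdcecbebaadffadde
   7 |   2 | baabfaedfefeddbdcecbebaadffadde
   8 |  23 | baadffadde
   9 |  16 | bdcecbebaadffadde
  10 |  21 | bebaadffadde
  11 |   5 | bfaedfefeddbdcecbebaadffadde
  12 |  20 | cbebaadffadde
  13 |  18 | cecbebaadffadde
  14 |  15 | dbdcecbebaadffadde
  15 |  17 | dcecbebaadffadde
  16 |  14 | ddbdcecbebaadffadde
  17 |  30 | dde
  18 |  31 | de
  19 |   9 | dfefeddbdcecbebaadffadde
  20 |  26 | dffadde
  21 |  32 | e
  22 |  22 | ebaadffadde
  23 |  19 | ecbebaadffadde
  24 |  13 | eddbdcecbebaadffadde
  25 |   8 | edfefeddbdcecbebaadffadde
  26 |  11 | efeddbdcecbebaadffadde
  27 |   0 | fabaabfaedfefeddbdcecbebaadffadde
  28 |  28 | fadde
  29 |   6 | faedfefeddbdcecbebaadffadde
  30 |  12 | feddbdcecbebaadffadde
  31 |  10 | fefeddbdcecbebaadffadde
  32 |  27 | ffadde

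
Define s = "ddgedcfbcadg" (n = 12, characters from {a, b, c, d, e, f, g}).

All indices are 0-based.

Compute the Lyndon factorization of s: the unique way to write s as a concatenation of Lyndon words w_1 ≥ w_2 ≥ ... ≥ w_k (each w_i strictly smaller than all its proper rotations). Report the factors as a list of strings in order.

emit factor 1: 'ddge' (i=0, period=4)
emit factor 2: 'd' (i=4, period=1)
emit factor 3: 'cf' (i=5, period=2)
emit factor 4: 'bc' (i=7, period=2)
emit factor 5: 'adg' (i=9, period=3)

["ddge", "d", "cf", "bc", "adg"]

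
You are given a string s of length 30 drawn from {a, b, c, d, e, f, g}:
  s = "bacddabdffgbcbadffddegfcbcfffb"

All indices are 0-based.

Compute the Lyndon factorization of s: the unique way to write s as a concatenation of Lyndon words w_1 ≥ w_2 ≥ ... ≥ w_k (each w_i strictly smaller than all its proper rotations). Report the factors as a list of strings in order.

["b", "acdd", "abdffgbcbadffddegfcbcfffb"]

emit factor 1: 'b' (i=0, period=1)
emit factor 2: 'acdd' (i=1, period=4)
emit factor 3: 'abdffgbcbadffddegfcbcfffb' (i=5, period=25)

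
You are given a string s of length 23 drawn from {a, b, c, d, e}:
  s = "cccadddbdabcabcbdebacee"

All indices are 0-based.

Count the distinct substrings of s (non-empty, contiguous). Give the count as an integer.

251

rank→(start, suffix):
  0 → (9, 'abcabcbdebacee')
  1 → (12, 'abcbdebacee')
  2 → (19, 'acee')
  3 → (3, 'adddbdabcabcbdebacee')
  4 → (18, 'bacee')
  5 → (10, 'bcabcbdebacee')
  6 → (13, 'bcbdebacee')
  7 → (7, 'bdabcabcbdebacee')
  8 → (15, 'bdebacee')
  9 → (11, 'cabcbdebacee')
  10 → (2, 'cadddbdabcabcbdebacee')
  11 → (14, 'cbdebacee')
  12 → (1, 'ccadddbdabcabcbdebacee')
  13 → (0, 'cccadddbdabcabcbdebacee')
  14 → (20, 'cee')
  15 → (8, 'dabcabcbdebacee')
  16 → (6, 'dbdabcabcbdebacee')
  17 → (5, 'ddbdabcabcbdebacee')
  18 → (4, 'dddbdabcabcbdebacee')
  19 → (16, 'debacee')
  20 → (22, 'e')
  21 → (17, 'ebacee')
  22 → (21, 'ee')

SA = [9, 12, 19, 3, 18, 10, 13, 7, 15, 11, 2, 14, 1, 0, 20, 8, 6, 5, 4, 16, 22, 17, 21]
rank  pair      lcp
   1  s[9:],s[12:]  3  'abc'
   2  s[12:],s[19:]  1  'a'
   3  s[19:],s[3:]  1  'a'
   4  s[3:],s[18:]  0  ''
   5  s[18:],s[10:]  1  'b'
   6  s[10:],s[13:]  2  'bc'
   7  s[13:],s[7:]  1  'b'
   8  s[7:],s[15:]  2  'bd'
   9  s[15:],s[11:]  0  ''
  10  s[11:],s[2:]  2  'ca'
  11  s[2:],s[14:]  1  'c'
  12  s[14:],s[1:]  1  'c'
  13  s[1:],s[0:]  2  'cc'
  14  s[0:],s[20:]  1  'c'
  15  s[20:],s[8:]  0  ''
  16  s[8:],s[6:]  1  'd'
  17  s[6:],s[5:]  1  'd'
  18  s[5:],s[4:]  2  'dd'
  19  s[4:],s[16:]  1  'd'
  20  s[16:],s[22:]  0  ''
  21  s[22:],s[17:]  1  'e'
  22  s[17:],s[21:]  1  'e'

n(n+1)/2 = 23·24/2 = 276
Σ LCP = 0 + 3 + 1 + 1 + 0 + 1 + 2 + 1 + 2 + 0 + 2 + 1 + 1 + 2 + 1 + 0 + 1 + 1 + 2 + 1 + 0 + 1 + 1 = 25
distinct = 276 − 25 = 251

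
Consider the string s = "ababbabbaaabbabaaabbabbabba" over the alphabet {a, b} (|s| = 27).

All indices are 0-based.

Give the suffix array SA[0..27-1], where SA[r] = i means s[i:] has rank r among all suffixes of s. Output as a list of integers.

sorted suffixes:
  #0 SA[0]=26  'a'
  #1 SA[1]=8  'aaabbabaaabbabbabba'
  #2 SA[2]=15  'aaabbabbabba'
  #3 SA[3]=9  'aabbabaaabbabbabba'
  #4 SA[4]=16  'aabbabbabba'
  #5 SA[5]=13  'abaaabbabbabba'
  #6 SA[6]=0  'ababbabbaaabbabaaabbabbabba'
  #7 SA[7]=23  'abba'
  #8 SA[8]=5  'abbaaabbabaaabbabbabba'
  #9 SA[9]=10  'abbabaaabbabbabba'
  #10 SA[10]=20  'abbabba'
  #11 SA[11]=2  'abbabbaaabbabaaabbabbabba'
  #12 SA[12]=17  'abbabbabba'
  #13 SA[13]=25  'ba'
  #14 SA[14]=7  'baaabbabaaabbabbabba'
  #15 SA[15]=14  'baaabbabbabba'
  #16 SA[16]=12  'babaaabbabbabba'
  #17 SA[17]=22  'babba'
  #18 SA[18]=4  'babbaaabbabaaabbabbabba'
  #19 SA[19]=19  'babbabba'
  #20 SA[20]=1  'babbabbaaabbabaaabbabbabba'
  #21 SA[21]=24  'bba'
  #22 SA[22]=6  'bbaaabbabaaabbabbabba'
  #23 SA[23]=11  'bbabaaabbabbabba'
  #24 SA[24]=21  'bbabba'
  #25 SA[25]=3  'bbabbaaabbabaaabbabbabba'
  #26 SA[26]=18  'bbabbabba'

[26, 8, 15, 9, 16, 13, 0, 23, 5, 10, 20, 2, 17, 25, 7, 14, 12, 22, 4, 19, 1, 24, 6, 11, 21, 3, 18]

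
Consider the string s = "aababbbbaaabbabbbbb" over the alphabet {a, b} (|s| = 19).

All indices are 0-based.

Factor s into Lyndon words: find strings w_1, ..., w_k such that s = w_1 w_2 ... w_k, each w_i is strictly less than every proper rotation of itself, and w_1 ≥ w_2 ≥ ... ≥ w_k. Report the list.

emit factor 1: 'aababbbb' (i=0, period=8)
emit factor 2: 'aaabbabbbbb' (i=8, period=11)

["aababbbb", "aaabbabbbbb"]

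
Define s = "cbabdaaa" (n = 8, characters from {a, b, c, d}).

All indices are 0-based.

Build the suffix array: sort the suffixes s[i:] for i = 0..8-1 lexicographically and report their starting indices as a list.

rank | idx | suffix
   0 |   7 | a
   1 |   6 | aa
   2 |   5 | aaa
   3 |   2 | abdaaa
   4 |   1 | babdaaa
   5 |   3 | bdaaa
   6 |   0 | cbabdaaa
   7 |   4 | daaa

[7, 6, 5, 2, 1, 3, 0, 4]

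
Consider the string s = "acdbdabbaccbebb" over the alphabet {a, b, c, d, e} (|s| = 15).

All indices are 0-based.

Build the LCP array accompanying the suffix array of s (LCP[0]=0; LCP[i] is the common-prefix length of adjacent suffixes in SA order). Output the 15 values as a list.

[0, 1, 2, 0, 1, 1, 2, 1, 1, 0, 1, 1, 0, 1, 0]

rank→(start, suffix):
  0 → (5, 'abbaccbebb')
  1 → (8, 'accbebb')
  2 → (0, 'acdbdabbaccbebb')
  3 → (14, 'b')
  4 → (7, 'baccbebb')
  5 → (13, 'bb')
  6 → (6, 'bbaccbebb')
  7 → (3, 'bdabbaccbebb')
  8 → (11, 'bebb')
  9 → (10, 'cbebb')
  10 → (9, 'ccbebb')
  11 → (1, 'cdbdabbaccbebb')
  12 → (4, 'dabbaccbebb')
  13 → (2, 'dbdabbaccbebb')
  14 → (12, 'ebb')

SA = [5, 8, 0, 14, 7, 13, 6, 3, 11, 10, 9, 1, 4, 2, 12]
rank  pair      lcp
   1  s[5:],s[8:]  1  'a'
   2  s[8:],s[0:]  2  'ac'
   3  s[0:],s[14:]  0  ''
   4  s[14:],s[7:]  1  'b'
   5  s[7:],s[13:]  1  'b'
   6  s[13:],s[6:]  2  'bb'
   7  s[6:],s[3:]  1  'b'
   8  s[3:],s[11:]  1  'b'
   9  s[11:],s[10:]  0  ''
  10  s[10:],s[9:]  1  'c'
  11  s[9:],s[1:]  1  'c'
  12  s[1:],s[4:]  0  ''
  13  s[4:],s[2:]  1  'd'
  14  s[2:],s[12:]  0  ''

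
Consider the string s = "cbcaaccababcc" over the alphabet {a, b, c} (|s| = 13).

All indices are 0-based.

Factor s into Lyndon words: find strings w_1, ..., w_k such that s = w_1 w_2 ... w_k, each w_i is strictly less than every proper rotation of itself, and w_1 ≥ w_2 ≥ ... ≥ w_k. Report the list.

emit factor 1: 'c' (i=0, period=1)
emit factor 2: 'bc' (i=1, period=2)
emit factor 3: 'aaccababcc' (i=3, period=10)

["c", "bc", "aaccababcc"]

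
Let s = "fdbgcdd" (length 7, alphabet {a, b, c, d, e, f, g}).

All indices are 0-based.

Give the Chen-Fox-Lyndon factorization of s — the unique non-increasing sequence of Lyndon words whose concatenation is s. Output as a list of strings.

["f", "d", "bgcdd"]

emit factor 1: 'f' (i=0, period=1)
emit factor 2: 'd' (i=1, period=1)
emit factor 3: 'bgcdd' (i=2, period=5)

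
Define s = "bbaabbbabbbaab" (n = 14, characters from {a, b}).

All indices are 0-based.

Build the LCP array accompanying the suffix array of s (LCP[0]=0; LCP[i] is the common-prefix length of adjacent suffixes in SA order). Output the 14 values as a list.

[0, 3, 1, 2, 5, 0, 1, 4, 2, 1, 5, 3, 2, 4]

rank→(start, suffix):
  0 → (11, 'aab')
  1 → (2, 'aabbbabbbaab')
  2 → (12, 'ab')
  3 → (7, 'abbbaab')
  4 → (3, 'abbbabbbaab')
  5 → (13, 'b')
  6 → (10, 'baab')
  7 → (1, 'baabbbabbbaab')
  8 → (6, 'babbbaab')
  9 → (9, 'bbaab')
  10 → (0, 'bbaabbbabbbaab')
  11 → (5, 'bbabbbaab')
  12 → (8, 'bbbaab')
  13 → (4, 'bbbabbbaab')

SA = [11, 2, 12, 7, 3, 13, 10, 1, 6, 9, 0, 5, 8, 4]
[i] adj suffixes → lcp
  [1] 11/2 → 3 ('aab')
  [2] 2/12 → 1 ('a')
  [3] 12/7 → 2 ('ab')
  [4] 7/3 → 5 ('abbba')
  [5] 3/13 → 0 ('')
  [6] 13/10 → 1 ('b')
  [7] 10/1 → 4 ('baab')
  [8] 1/6 → 2 ('ba')
  [9] 6/9 → 1 ('b')
  [10] 9/0 → 5 ('bbaab')
  [11] 0/5 → 3 ('bba')
  [12] 5/8 → 2 ('bb')
  [13] 8/4 → 4 ('bbba')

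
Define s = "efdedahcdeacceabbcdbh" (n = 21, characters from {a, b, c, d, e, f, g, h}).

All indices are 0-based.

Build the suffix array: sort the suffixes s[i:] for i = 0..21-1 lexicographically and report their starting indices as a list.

sorted suffixes:
  #0 SA[0]=14  'abbcdbh'
  #1 SA[1]=10  'acceabbcdbh'
  #2 SA[2]=5  'ahcdeacceabbcdbh'
  #3 SA[3]=15  'bbcdbh'
  #4 SA[4]=16  'bcdbh'
  #5 SA[5]=19  'bh'
  #6 SA[6]=11  'cceabbcdbh'
  #7 SA[7]=17  'cdbh'
  #8 SA[8]=7  'cdeacceabbcdbh'
  #9 SA[9]=12  'ceabbcdbh'
  #10 SA[10]=4  'dahcdeacceabbcdbh'
  #11 SA[11]=18  'dbh'
  #12 SA[12]=8  'deacceabbcdbh'
  #13 SA[13]=2  'dedahcdeacceabbcdbh'
  #14 SA[14]=13  'eabbcdbh'
  #15 SA[15]=9  'eacceabbcdbh'
  #16 SA[16]=3  'edahcdeacceabbcdbh'
  #17 SA[17]=0  'efdedahcdeacceabbcdbh'
  #18 SA[18]=1  'fdedahcdeacceabbcdbh'
  #19 SA[19]=20  'h'
  #20 SA[20]=6  'hcdeacceabbcdbh'

[14, 10, 5, 15, 16, 19, 11, 17, 7, 12, 4, 18, 8, 2, 13, 9, 3, 0, 1, 20, 6]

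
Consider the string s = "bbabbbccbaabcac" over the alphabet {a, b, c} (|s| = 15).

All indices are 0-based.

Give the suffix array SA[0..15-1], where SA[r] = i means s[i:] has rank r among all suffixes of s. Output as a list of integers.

[9, 2, 10, 13, 8, 1, 0, 3, 4, 11, 5, 14, 12, 7, 6]

sorted suffixes:
  #0 SA[0]=9  'aabcac'
  #1 SA[1]=2  'abbbccbaabcac'
  #2 SA[2]=10  'abcac'
  #3 SA[3]=13  'ac'
  #4 SA[4]=8  'baabcac'
  #5 SA[5]=1  'babbbccbaabcac'
  #6 SA[6]=0  'bbabbbccbaabcac'
  #7 SA[7]=3  'bbbccbaabcac'
  #8 SA[8]=4  'bbccbaabcac'
  #9 SA[9]=11  'bcac'
  #10 SA[10]=5  'bccbaabcac'
  #11 SA[11]=14  'c'
  #12 SA[12]=12  'cac'
  #13 SA[13]=7  'cbaabcac'
  #14 SA[14]=6  'ccbaabcac'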